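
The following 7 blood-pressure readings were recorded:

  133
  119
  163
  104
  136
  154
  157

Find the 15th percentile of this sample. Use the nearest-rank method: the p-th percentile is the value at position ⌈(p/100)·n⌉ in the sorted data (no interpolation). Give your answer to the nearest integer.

119

Sorted: 104, 119, 133, 136, 154, 157, 163.
n = 7.
Position = ⌈15/100 · 7⌉ = ⌈1.05⌉ = 2.
The value at rank 2 is 119.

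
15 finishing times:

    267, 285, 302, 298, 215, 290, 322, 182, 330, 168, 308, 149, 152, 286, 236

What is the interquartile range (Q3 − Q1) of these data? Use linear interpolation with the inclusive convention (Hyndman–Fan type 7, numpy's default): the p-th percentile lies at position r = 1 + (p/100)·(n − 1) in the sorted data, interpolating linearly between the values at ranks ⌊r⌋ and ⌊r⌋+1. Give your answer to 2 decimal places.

Sorted: 149, 152, 168, 182, 215, 236, 267, 285, 286, 290, 298, 302, 308, 322, 330.
n = 15.
P25: r = 4.5; ranks 4–5 are 182, 215; interpolating gives 198.5.
P75: r = 11.5; ranks 11–12 are 298, 302; interpolating gives 300.
Difference: 300 − 198.5 = 101.5.

101.50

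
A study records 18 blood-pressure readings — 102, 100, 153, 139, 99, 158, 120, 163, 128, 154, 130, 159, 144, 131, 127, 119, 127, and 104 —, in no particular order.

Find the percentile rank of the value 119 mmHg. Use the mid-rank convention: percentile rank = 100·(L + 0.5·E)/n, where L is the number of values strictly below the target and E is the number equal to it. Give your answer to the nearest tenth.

Sorted: 99, 100, 102, 104, 119, 120, 127, 127, 128, 130, 131, 139, 144, 153, 154, 158, 159, 163.
Count below 119: L = 4; count equal: E = 1; n = 18.
Percentile rank = 100·(4 + 0.5·1)/18 = 100·4.5/18 = 25.

25.0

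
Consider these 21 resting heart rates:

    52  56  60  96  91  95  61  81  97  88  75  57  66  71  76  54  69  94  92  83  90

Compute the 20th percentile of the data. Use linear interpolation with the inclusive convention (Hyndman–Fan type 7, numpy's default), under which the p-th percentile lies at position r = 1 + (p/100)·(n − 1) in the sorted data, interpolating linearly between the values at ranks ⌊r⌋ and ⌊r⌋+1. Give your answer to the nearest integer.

Sorted: 52, 54, 56, 57, 60, 61, 66, 69, 71, 75, 76, 81, 83, 88, 90, 91, 92, 94, 95, 96, 97.
n = 21.
r = 1 + (20/100)·(21 − 1) = 1 + 4 = 5.
r is an integer, so P20 is the value at rank 5: 60.

60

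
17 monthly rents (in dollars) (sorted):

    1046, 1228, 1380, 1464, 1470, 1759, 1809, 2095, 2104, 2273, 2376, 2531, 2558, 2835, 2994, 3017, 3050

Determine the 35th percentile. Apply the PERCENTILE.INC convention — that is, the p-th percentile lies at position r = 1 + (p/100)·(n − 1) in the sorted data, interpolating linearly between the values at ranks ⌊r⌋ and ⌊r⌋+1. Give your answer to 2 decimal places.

n = 17.
r = 1 + (35/100)·(17 − 1) = 1 + 5.6 = 6.6.
Rank 6 is 1759 and rank 7 is 1809.
Interpolate: 1759 + 0.6·(1809 − 1759) = 1759 + 0.6·50 = 1789.

1789.00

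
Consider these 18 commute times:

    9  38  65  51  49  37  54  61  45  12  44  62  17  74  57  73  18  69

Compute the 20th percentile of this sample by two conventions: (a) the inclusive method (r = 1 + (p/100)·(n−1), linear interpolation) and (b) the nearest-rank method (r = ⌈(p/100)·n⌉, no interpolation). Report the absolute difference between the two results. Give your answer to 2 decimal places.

Sorted: 9, 12, 17, 18, 37, 38, 44, 45, 49, 51, 54, 57, 61, 62, 65, 69, 73, 74.
n = 18.
(a) r = 4.4; between ranks 4 (18) and 5 (37): 25.6.
(b) the nearest-rank method: rank 4 → 18.
|25.6 − 18| = 7.6.

7.60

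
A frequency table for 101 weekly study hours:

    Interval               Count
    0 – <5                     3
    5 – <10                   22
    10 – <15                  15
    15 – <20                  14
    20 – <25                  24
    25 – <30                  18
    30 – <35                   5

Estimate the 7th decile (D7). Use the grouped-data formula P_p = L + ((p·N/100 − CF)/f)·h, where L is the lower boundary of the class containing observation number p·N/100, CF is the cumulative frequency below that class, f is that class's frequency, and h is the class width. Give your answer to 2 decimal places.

N = 101; target position k = 70/100 · 101 = 70.7.
Cumulative frequencies: 3, 25, 40, 54, 78, 96, 101.
Observation 70.7 falls in the class 20 – <25.
L = 20, CF = 54, f = 24, h = 5.
P70 = 20 + ((70.7 − 54)/24)·5 = 20 + 3.47917 = 23.4792.

23.48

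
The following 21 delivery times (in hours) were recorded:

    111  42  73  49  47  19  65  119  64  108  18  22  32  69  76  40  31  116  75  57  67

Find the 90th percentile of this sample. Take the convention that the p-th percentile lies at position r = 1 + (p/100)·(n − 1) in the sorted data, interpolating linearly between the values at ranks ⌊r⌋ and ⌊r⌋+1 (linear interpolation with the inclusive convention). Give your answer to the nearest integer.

Sorted: 18, 19, 22, 31, 32, 40, 42, 47, 49, 57, 64, 65, 67, 69, 73, 75, 76, 108, 111, 116, 119.
n = 21.
r = 1 + (90/100)·(21 − 1) = 1 + 18 = 19.
r is an integer, so P90 is the value at rank 19: 111.

111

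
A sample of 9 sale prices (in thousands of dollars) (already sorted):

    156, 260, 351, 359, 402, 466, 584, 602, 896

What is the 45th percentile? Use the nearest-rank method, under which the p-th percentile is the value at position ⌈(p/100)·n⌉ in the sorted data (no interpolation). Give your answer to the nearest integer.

n = 9.
Position = ⌈45/100 · 9⌉ = ⌈4.05⌉ = 5.
The value at rank 5 is 402.

402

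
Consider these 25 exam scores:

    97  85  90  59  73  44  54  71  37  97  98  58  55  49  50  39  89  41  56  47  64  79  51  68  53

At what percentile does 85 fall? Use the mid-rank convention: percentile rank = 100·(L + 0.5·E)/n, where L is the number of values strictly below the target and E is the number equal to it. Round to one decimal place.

78.0

Sorted: 37, 39, 41, 44, 47, 49, 50, 51, 53, 54, 55, 56, 58, 59, 64, 68, 71, 73, 79, 85, 89, 90, 97, 97, 98.
Count below 85: L = 19; count equal: E = 1; n = 25.
Percentile rank = 100·(19 + 0.5·1)/25 = 100·19.5/25 = 78.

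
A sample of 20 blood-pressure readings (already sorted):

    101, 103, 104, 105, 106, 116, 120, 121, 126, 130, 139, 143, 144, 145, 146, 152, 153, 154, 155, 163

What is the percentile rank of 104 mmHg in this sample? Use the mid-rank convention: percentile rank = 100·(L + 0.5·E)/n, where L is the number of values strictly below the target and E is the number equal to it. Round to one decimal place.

Count below 104: L = 2; count equal: E = 1; n = 20.
Percentile rank = 100·(2 + 0.5·1)/20 = 100·2.5/20 = 12.5.

12.5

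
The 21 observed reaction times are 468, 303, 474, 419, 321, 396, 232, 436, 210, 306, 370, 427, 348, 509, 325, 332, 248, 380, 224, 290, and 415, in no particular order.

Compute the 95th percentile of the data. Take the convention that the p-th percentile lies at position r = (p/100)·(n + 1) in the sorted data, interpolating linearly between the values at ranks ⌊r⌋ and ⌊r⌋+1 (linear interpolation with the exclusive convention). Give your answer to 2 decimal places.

505.50

Sorted: 210, 224, 232, 248, 290, 303, 306, 321, 325, 332, 348, 370, 380, 396, 415, 419, 427, 436, 468, 474, 509.
n = 21.
r = (95/100)·(21 + 1) = 20.9.
Rank 20 is 474 and rank 21 is 509.
Interpolate: 474 + 0.9·(509 − 474) = 474 + 0.9·35 = 505.5.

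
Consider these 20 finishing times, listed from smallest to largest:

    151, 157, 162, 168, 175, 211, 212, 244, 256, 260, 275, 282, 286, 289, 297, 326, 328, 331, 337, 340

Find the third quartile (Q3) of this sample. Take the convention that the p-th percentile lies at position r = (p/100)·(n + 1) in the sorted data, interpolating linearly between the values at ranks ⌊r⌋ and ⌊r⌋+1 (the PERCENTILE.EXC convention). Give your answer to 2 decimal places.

318.75

n = 20.
r = (75/100)·(20 + 1) = 15.75.
Rank 15 is 297 and rank 16 is 326.
Interpolate: 297 + 0.75·(326 − 297) = 297 + 0.75·29 = 318.75.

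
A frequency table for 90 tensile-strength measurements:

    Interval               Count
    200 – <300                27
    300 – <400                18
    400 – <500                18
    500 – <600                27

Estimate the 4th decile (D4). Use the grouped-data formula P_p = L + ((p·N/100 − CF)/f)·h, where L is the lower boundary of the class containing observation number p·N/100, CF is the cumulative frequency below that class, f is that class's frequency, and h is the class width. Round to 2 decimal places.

N = 90; target position k = 40/100 · 90 = 36.
Cumulative frequencies: 27, 45, 63, 90.
Observation 36 falls in the class 300 – <400.
L = 300, CF = 27, f = 18, h = 100.
P40 = 300 + ((36 − 27)/18)·100 = 300 + 50 = 350.

350.00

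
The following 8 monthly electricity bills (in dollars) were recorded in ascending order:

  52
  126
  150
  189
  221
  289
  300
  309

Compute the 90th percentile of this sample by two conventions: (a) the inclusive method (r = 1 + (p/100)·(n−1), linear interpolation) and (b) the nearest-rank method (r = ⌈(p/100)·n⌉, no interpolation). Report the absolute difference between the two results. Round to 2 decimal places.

n = 8.
(a) r = 7.3; between ranks 7 (300) and 8 (309): 302.7.
(b) the nearest-rank method: rank 8 → 309.
|302.7 − 309| = 6.3.

6.30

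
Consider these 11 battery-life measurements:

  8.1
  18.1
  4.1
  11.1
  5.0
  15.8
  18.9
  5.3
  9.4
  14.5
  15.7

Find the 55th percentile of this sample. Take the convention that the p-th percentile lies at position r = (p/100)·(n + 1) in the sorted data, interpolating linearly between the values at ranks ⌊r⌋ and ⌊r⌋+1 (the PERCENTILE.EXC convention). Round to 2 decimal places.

13.14

Sorted: 4.1, 5.0, 5.3, 8.1, 9.4, 11.1, 14.5, 15.7, 15.8, 18.1, 18.9.
n = 11.
r = (55/100)·(11 + 1) = 6.6.
Rank 6 is 11.1 and rank 7 is 14.5.
Interpolate: 11.1 + 0.6·(14.5 − 11.1) = 11.1 + 0.6·3.4 = 13.14.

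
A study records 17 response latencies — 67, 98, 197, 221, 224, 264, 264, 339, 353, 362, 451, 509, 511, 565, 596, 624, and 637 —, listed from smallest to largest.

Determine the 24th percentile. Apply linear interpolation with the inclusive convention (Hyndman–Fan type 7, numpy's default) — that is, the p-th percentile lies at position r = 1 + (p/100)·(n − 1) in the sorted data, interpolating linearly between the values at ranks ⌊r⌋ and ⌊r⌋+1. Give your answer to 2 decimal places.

223.52

n = 17.
r = 1 + (24/100)·(17 − 1) = 1 + 3.84 = 4.84.
Rank 4 is 221 and rank 5 is 224.
Interpolate: 221 + 0.84·(224 − 221) = 221 + 0.84·3 = 223.52.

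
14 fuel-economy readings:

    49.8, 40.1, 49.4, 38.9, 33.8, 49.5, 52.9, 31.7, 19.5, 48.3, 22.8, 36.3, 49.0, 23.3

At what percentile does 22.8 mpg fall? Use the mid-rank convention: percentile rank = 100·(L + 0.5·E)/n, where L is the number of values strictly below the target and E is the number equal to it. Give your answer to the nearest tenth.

10.7

Sorted: 19.5, 22.8, 23.3, 31.7, 33.8, 36.3, 38.9, 40.1, 48.3, 49.0, 49.4, 49.5, 49.8, 52.9.
Count below 22.8: L = 1; count equal: E = 1; n = 14.
Percentile rank = 100·(1 + 0.5·1)/14 = 100·1.5/14 = 10.71.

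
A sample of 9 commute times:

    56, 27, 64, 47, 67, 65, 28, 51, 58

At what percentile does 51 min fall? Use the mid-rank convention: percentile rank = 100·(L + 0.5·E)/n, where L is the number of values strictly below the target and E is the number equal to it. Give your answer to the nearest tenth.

38.9

Sorted: 27, 28, 47, 51, 56, 58, 64, 65, 67.
Count below 51: L = 3; count equal: E = 1; n = 9.
Percentile rank = 100·(3 + 0.5·1)/9 = 100·3.5/9 = 38.89.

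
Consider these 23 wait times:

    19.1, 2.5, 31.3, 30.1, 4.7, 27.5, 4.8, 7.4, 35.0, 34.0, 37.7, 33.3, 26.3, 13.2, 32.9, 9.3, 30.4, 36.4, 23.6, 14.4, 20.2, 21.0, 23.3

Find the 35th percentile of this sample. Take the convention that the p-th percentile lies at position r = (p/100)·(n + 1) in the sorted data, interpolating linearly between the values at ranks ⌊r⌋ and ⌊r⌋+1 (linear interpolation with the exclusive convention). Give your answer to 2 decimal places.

19.54

Sorted: 2.5, 4.7, 4.8, 7.4, 9.3, 13.2, 14.4, 19.1, 20.2, 21.0, 23.3, 23.6, 26.3, 27.5, 30.1, 30.4, 31.3, 32.9, 33.3, 34.0, 35.0, 36.4, 37.7.
n = 23.
r = (35/100)·(23 + 1) = 8.4.
Rank 8 is 19.1 and rank 9 is 20.2.
Interpolate: 19.1 + 0.4·(20.2 − 19.1) = 19.1 + 0.4·1.1 = 19.54.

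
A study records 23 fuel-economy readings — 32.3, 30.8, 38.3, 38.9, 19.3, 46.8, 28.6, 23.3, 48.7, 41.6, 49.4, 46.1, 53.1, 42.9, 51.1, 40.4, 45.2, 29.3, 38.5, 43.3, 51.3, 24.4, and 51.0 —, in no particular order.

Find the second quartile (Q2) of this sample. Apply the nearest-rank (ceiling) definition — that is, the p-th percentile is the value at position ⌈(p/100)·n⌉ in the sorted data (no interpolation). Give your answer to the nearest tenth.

41.6

Sorted: 19.3, 23.3, 24.4, 28.6, 29.3, 30.8, 32.3, 38.3, 38.5, 38.9, 40.4, 41.6, 42.9, 43.3, 45.2, 46.1, 46.8, 48.7, 49.4, 51.0, 51.1, 51.3, 53.1.
n = 23.
Position = ⌈50/100 · 23⌉ = ⌈11.5⌉ = 12.
The value at rank 12 is 41.6.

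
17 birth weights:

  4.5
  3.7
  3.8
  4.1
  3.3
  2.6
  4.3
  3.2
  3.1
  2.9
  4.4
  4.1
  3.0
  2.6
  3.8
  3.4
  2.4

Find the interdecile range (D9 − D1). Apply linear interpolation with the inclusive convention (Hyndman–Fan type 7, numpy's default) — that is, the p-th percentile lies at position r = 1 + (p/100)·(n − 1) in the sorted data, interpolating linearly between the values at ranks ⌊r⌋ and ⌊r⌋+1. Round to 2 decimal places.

Sorted: 2.4, 2.6, 2.6, 2.9, 3.0, 3.1, 3.2, 3.3, 3.4, 3.7, 3.8, 3.8, 4.1, 4.1, 4.3, 4.4, 4.5.
n = 17.
P10: r = 2.6; ranks 2–3 are 2.6, 2.6; interpolating gives 2.6.
P90: r = 15.4; ranks 15–16 are 4.3, 4.4; interpolating gives 4.34.
Difference: 4.34 − 2.6 = 1.74.

1.74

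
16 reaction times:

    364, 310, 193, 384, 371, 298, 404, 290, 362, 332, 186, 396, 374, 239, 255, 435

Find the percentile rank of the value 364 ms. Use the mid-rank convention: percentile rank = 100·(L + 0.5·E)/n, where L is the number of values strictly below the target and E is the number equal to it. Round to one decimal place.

Sorted: 186, 193, 239, 255, 290, 298, 310, 332, 362, 364, 371, 374, 384, 396, 404, 435.
Count below 364: L = 9; count equal: E = 1; n = 16.
Percentile rank = 100·(9 + 0.5·1)/16 = 100·9.5/16 = 59.38.

59.4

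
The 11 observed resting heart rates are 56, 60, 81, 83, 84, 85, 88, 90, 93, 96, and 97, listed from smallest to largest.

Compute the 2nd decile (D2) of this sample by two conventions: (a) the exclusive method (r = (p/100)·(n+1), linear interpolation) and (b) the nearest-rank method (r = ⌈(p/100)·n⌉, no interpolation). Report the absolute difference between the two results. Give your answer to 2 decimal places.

12.60

n = 11.
(a) r = 2.4; between ranks 2 (60) and 3 (81): 68.4.
(b) the nearest-rank method: rank 3 → 81.
|68.4 − 81| = 12.6.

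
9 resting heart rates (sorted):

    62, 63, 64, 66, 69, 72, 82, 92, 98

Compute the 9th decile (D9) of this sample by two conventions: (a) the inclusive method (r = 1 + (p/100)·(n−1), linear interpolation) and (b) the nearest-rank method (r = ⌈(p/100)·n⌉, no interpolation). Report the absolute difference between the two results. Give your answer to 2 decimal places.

4.80

n = 9.
(a) r = 8.2; between ranks 8 (92) and 9 (98): 93.2.
(b) the nearest-rank method: rank 9 → 98.
|93.2 − 98| = 4.8.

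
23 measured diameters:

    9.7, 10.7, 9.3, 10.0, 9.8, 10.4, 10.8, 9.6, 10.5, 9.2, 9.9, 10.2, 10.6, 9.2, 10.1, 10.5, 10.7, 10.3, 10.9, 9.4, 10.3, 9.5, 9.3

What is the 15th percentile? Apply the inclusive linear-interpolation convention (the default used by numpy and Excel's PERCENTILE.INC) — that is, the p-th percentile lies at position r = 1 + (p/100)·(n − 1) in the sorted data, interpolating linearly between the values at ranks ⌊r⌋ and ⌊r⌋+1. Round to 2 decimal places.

9.33

Sorted: 9.2, 9.2, 9.3, 9.3, 9.4, 9.5, 9.6, 9.7, 9.8, 9.9, 10.0, 10.1, 10.2, 10.3, 10.3, 10.4, 10.5, 10.5, 10.6, 10.7, 10.7, 10.8, 10.9.
n = 23.
r = 1 + (15/100)·(23 − 1) = 1 + 3.3 = 4.3.
Rank 4 is 9.3 and rank 5 is 9.4.
Interpolate: 9.3 + 0.3·(9.4 − 9.3) = 9.3 + 0.3·0.1 = 9.33.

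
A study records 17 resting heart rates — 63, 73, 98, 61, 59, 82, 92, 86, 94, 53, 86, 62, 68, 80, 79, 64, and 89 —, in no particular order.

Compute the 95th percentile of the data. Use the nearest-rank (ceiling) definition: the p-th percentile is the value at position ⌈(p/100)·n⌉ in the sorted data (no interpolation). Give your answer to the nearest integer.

98

Sorted: 53, 59, 61, 62, 63, 64, 68, 73, 79, 80, 82, 86, 86, 89, 92, 94, 98.
n = 17.
Position = ⌈95/100 · 17⌉ = ⌈16.15⌉ = 17.
The value at rank 17 is 98.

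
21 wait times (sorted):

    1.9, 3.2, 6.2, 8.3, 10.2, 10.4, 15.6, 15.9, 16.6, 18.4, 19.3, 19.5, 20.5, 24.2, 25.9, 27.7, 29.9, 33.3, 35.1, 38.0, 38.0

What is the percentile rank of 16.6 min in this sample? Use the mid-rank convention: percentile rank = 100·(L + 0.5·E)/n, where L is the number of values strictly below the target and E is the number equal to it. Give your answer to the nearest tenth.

40.5

Count below 16.6: L = 8; count equal: E = 1; n = 21.
Percentile rank = 100·(8 + 0.5·1)/21 = 100·8.5/21 = 40.48.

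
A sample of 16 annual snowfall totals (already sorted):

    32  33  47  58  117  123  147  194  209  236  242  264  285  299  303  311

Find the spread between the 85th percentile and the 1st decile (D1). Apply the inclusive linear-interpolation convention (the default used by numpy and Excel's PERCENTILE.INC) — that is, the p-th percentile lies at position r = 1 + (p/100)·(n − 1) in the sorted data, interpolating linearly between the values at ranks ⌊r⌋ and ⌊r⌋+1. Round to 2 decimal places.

n = 16.
P10: r = 2.5; ranks 2–3 are 33, 47; interpolating gives 40.
P85: r = 13.75; ranks 13–14 are 285, 299; interpolating gives 295.5.
Difference: 295.5 − 40 = 255.5.

255.50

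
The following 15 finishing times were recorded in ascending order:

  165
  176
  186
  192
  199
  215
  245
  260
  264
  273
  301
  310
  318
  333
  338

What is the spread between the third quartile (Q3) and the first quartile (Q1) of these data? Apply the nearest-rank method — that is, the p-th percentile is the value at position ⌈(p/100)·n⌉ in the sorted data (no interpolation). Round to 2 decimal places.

118.00

n = 15.
P25: rank ⌈25/100·15⌉ = 4 → 192.
P75: rank ⌈75/100·15⌉ = 12 → 310.
Difference: 310 − 192 = 118.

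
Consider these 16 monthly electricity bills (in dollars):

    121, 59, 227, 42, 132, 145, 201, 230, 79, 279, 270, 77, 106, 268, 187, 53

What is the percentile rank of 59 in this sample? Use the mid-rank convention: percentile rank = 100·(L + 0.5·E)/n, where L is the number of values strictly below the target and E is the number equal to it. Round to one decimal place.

15.6

Sorted: 42, 53, 59, 77, 79, 106, 121, 132, 145, 187, 201, 227, 230, 268, 270, 279.
Count below 59: L = 2; count equal: E = 1; n = 16.
Percentile rank = 100·(2 + 0.5·1)/16 = 100·2.5/16 = 15.62.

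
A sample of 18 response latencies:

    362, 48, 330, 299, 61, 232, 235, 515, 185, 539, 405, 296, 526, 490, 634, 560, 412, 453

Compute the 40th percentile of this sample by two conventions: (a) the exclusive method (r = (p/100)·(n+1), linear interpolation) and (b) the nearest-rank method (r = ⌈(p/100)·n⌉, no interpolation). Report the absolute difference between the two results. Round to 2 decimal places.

Sorted: 48, 61, 185, 232, 235, 296, 299, 330, 362, 405, 412, 453, 490, 515, 526, 539, 560, 634.
n = 18.
(a) r = 7.6; between ranks 7 (299) and 8 (330): 317.6.
(b) the nearest-rank method: rank 8 → 330.
|317.6 − 330| = 12.4.

12.40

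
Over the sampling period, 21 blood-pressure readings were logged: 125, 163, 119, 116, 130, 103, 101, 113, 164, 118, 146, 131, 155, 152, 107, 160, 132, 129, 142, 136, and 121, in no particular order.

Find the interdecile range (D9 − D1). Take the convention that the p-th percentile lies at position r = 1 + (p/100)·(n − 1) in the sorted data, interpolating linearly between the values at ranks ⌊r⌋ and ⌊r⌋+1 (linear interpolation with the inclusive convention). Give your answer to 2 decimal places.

53.00

Sorted: 101, 103, 107, 113, 116, 118, 119, 121, 125, 129, 130, 131, 132, 136, 142, 146, 152, 155, 160, 163, 164.
n = 21.
P10: r = 3 (integer) → 107.
P90: r = 19 (integer) → 160.
Difference: 160 − 107 = 53.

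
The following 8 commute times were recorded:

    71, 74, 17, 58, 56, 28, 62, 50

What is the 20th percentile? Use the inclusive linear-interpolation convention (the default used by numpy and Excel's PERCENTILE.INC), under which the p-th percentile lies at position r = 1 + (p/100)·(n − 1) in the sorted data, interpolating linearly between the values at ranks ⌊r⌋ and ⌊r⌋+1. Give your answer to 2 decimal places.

Sorted: 17, 28, 50, 56, 58, 62, 71, 74.
n = 8.
r = 1 + (20/100)·(8 − 1) = 1 + 1.4 = 2.4.
Rank 2 is 28 and rank 3 is 50.
Interpolate: 28 + 0.4·(50 − 28) = 28 + 0.4·22 = 36.8.

36.80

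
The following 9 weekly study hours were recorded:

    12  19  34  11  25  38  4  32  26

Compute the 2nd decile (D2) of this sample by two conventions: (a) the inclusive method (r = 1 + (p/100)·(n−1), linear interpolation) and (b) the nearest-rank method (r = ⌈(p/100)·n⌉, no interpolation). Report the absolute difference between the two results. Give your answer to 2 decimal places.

0.60

Sorted: 4, 11, 12, 19, 25, 26, 32, 34, 38.
n = 9.
(a) r = 2.6; between ranks 2 (11) and 3 (12): 11.6.
(b) the nearest-rank method: rank 2 → 11.
|11.6 − 11| = 0.6.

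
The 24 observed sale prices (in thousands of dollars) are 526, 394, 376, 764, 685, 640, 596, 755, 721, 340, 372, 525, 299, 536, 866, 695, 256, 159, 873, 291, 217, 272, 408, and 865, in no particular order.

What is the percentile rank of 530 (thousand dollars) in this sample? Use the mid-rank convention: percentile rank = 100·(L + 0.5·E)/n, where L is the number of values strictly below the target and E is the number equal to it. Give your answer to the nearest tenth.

Sorted: 159, 217, 256, 272, 291, 299, 340, 372, 376, 394, 408, 525, 526, 536, 596, 640, 685, 695, 721, 755, 764, 865, 866, 873.
Count below 530: L = 13; count equal: E = 0; n = 24.
Percentile rank = 100·(13 + 0.5·0)/24 = 100·13/24 = 54.17.

54.2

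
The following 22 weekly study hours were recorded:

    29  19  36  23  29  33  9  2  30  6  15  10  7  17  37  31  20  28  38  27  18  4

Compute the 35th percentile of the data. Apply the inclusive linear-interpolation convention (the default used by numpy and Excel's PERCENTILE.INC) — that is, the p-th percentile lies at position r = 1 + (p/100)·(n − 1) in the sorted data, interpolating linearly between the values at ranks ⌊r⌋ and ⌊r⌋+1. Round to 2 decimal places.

Sorted: 2, 4, 6, 7, 9, 10, 15, 17, 18, 19, 20, 23, 27, 28, 29, 29, 30, 31, 33, 36, 37, 38.
n = 22.
r = 1 + (35/100)·(22 − 1) = 1 + 7.35 = 8.35.
Rank 8 is 17 and rank 9 is 18.
Interpolate: 17 + 0.35·(18 − 17) = 17 + 0.35·1 = 17.35.

17.35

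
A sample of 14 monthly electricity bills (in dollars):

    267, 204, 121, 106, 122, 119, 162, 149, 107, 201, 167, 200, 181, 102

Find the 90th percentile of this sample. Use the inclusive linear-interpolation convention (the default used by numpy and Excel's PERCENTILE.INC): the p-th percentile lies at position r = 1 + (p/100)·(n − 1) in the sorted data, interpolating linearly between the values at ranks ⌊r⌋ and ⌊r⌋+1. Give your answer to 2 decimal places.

203.10

Sorted: 102, 106, 107, 119, 121, 122, 149, 162, 167, 181, 200, 201, 204, 267.
n = 14.
r = 1 + (90/100)·(14 − 1) = 1 + 11.7 = 12.7.
Rank 12 is 201 and rank 13 is 204.
Interpolate: 201 + 0.7·(204 − 201) = 201 + 0.7·3 = 203.1.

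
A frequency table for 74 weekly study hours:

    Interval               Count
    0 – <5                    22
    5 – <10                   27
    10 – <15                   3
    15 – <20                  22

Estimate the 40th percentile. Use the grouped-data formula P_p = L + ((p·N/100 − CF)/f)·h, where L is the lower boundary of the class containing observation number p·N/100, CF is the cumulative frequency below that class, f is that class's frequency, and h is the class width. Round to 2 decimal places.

N = 74; target position k = 40/100 · 74 = 29.6.
Cumulative frequencies: 22, 49, 52, 74.
Observation 29.6 falls in the class 5 – <10.
L = 5, CF = 22, f = 27, h = 5.
P40 = 5 + ((29.6 − 22)/27)·5 = 5 + 1.40741 = 6.40741.

6.41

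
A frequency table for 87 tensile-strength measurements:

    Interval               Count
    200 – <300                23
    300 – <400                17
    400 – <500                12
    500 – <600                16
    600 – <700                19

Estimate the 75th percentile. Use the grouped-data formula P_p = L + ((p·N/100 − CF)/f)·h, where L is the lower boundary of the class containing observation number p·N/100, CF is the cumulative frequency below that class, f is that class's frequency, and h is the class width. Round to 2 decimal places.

N = 87; target position k = 75/100 · 87 = 65.25.
Cumulative frequencies: 23, 40, 52, 68, 87.
Observation 65.25 falls in the class 500 – <600.
L = 500, CF = 52, f = 16, h = 100.
P75 = 500 + ((65.25 − 52)/16)·100 = 500 + 82.8125 = 582.812.

582.81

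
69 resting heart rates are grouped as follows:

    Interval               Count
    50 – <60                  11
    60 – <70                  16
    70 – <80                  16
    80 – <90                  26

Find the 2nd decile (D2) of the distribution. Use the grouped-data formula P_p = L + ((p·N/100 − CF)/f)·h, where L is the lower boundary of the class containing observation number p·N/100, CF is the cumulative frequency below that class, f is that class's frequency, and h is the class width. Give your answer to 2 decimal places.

61.75

N = 69; target position k = 20/100 · 69 = 13.8.
Cumulative frequencies: 11, 27, 43, 69.
Observation 13.8 falls in the class 60 – <70.
L = 60, CF = 11, f = 16, h = 10.
P20 = 60 + ((13.8 − 11)/16)·10 = 60 + 1.75 = 61.75.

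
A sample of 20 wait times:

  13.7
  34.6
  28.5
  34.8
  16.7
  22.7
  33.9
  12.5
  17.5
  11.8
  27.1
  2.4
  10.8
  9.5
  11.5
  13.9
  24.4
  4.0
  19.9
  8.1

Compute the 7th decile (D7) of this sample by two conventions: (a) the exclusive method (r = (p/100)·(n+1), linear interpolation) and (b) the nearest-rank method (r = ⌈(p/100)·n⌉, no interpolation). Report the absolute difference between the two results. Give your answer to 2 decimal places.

Sorted: 2.4, 4.0, 8.1, 9.5, 10.8, 11.5, 11.8, 12.5, 13.7, 13.9, 16.7, 17.5, 19.9, 22.7, 24.4, 27.1, 28.5, 33.9, 34.6, 34.8.
n = 20.
(a) r = 14.7; between ranks 14 (22.7) and 15 (24.4): 23.89.
(b) the nearest-rank method: rank 14 → 22.7.
|23.89 − 22.7| = 1.19.

1.19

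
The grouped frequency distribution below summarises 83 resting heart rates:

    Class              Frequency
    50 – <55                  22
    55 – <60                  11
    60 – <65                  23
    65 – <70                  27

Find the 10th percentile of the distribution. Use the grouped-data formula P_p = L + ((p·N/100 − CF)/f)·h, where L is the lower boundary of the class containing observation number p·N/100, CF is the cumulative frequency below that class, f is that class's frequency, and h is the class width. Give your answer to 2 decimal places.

N = 83; target position k = 10/100 · 83 = 8.3.
Cumulative frequencies: 22, 33, 56, 83.
Observation 8.3 falls in the class 50 – <55.
L = 50, CF = 0, f = 22, h = 5.
P10 = 50 + ((8.3 − 0)/22)·5 = 50 + 1.88636 = 51.8864.

51.89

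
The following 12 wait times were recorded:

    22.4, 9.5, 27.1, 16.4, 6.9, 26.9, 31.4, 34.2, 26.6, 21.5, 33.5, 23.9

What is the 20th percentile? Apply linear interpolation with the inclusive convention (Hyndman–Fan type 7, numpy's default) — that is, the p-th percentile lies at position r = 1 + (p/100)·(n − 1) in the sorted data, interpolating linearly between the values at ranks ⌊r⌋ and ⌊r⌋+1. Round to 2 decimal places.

17.42

Sorted: 6.9, 9.5, 16.4, 21.5, 22.4, 23.9, 26.6, 26.9, 27.1, 31.4, 33.5, 34.2.
n = 12.
r = 1 + (20/100)·(12 − 1) = 1 + 2.2 = 3.2.
Rank 3 is 16.4 and rank 4 is 21.5.
Interpolate: 16.4 + 0.2·(21.5 − 16.4) = 16.4 + 0.2·5.1 = 17.42.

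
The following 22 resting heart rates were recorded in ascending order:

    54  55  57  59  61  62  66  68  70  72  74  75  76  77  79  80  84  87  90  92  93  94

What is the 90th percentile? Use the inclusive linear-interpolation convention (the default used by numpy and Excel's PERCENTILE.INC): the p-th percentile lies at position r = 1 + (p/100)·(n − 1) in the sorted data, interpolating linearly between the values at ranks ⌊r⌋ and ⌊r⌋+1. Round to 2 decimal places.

n = 22.
r = 1 + (90/100)·(22 − 1) = 1 + 18.9 = 19.9.
Rank 19 is 90 and rank 20 is 92.
Interpolate: 90 + 0.9·(92 − 90) = 90 + 0.9·2 = 91.8.

91.80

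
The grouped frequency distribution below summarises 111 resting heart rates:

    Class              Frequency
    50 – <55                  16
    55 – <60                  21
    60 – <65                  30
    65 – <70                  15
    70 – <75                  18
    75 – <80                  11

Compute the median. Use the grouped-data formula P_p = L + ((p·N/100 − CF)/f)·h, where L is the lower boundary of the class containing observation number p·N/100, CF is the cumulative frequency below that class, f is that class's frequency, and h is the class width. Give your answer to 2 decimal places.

N = 111; target position k = 50/100 · 111 = 55.5.
Cumulative frequencies: 16, 37, 67, 82, 100, 111.
Observation 55.5 falls in the class 60 – <65.
L = 60, CF = 37, f = 30, h = 5.
P50 = 60 + ((55.5 − 37)/30)·5 = 60 + 3.08333 = 63.0833.

63.08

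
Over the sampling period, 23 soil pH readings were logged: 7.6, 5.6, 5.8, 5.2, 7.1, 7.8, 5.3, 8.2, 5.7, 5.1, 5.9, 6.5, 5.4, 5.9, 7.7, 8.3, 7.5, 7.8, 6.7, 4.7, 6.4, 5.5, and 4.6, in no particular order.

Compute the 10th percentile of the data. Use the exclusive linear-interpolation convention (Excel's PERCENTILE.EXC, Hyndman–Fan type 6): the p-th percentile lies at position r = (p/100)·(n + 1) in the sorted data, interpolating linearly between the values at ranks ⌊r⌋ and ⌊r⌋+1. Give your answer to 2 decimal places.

4.86

Sorted: 4.6, 4.7, 5.1, 5.2, 5.3, 5.4, 5.5, 5.6, 5.7, 5.8, 5.9, 5.9, 6.4, 6.5, 6.7, 7.1, 7.5, 7.6, 7.7, 7.8, 7.8, 8.2, 8.3.
n = 23.
r = (10/100)·(23 + 1) = 2.4.
Rank 2 is 4.7 and rank 3 is 5.1.
Interpolate: 4.7 + 0.4·(5.1 − 4.7) = 4.7 + 0.4·0.4 = 4.86.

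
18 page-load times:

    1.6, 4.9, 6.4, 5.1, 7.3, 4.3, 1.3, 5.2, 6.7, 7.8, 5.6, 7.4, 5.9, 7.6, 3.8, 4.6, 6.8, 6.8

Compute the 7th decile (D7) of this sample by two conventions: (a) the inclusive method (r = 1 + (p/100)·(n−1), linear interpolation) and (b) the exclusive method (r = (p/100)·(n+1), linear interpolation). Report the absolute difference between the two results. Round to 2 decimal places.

Sorted: 1.3, 1.6, 3.8, 4.3, 4.6, 4.9, 5.1, 5.2, 5.6, 5.9, 6.4, 6.7, 6.8, 6.8, 7.3, 7.4, 7.6, 7.8.
n = 18.
(a) r = 12.9; between ranks 12 (6.7) and 13 (6.8): 6.79.
(b) r = 13.3; between ranks 13 (6.8) and 14 (6.8): 6.8.
|6.79 − 6.8| = 0.01.

0.01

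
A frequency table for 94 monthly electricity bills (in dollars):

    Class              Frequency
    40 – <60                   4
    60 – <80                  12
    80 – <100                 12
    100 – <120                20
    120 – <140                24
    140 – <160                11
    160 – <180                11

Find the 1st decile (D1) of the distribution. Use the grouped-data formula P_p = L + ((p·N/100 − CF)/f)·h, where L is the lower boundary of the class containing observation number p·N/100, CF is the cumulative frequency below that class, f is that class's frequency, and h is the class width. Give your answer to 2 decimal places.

N = 94; target position k = 10/100 · 94 = 9.4.
Cumulative frequencies: 4, 16, 28, 48, 72, 83, 94.
Observation 9.4 falls in the class 60 – <80.
L = 60, CF = 4, f = 12, h = 20.
P10 = 60 + ((9.4 − 4)/12)·20 = 60 + 9 = 69.

69.00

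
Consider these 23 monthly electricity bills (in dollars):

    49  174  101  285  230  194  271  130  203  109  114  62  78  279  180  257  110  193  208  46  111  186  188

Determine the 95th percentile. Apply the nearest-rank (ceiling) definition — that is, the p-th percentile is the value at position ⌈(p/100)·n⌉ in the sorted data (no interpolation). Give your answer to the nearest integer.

279

Sorted: 46, 49, 62, 78, 101, 109, 110, 111, 114, 130, 174, 180, 186, 188, 193, 194, 203, 208, 230, 257, 271, 279, 285.
n = 23.
Position = ⌈95/100 · 23⌉ = ⌈21.85⌉ = 22.
The value at rank 22 is 279.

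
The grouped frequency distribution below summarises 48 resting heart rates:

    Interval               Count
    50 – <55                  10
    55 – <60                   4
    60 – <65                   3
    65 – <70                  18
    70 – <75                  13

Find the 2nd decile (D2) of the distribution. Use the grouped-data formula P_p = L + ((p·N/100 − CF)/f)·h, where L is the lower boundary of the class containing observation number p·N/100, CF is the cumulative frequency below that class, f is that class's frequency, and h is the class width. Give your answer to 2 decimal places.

54.80

N = 48; target position k = 20/100 · 48 = 9.6.
Cumulative frequencies: 10, 14, 17, 35, 48.
Observation 9.6 falls in the class 50 – <55.
L = 50, CF = 0, f = 10, h = 5.
P20 = 50 + ((9.6 − 0)/10)·5 = 50 + 4.8 = 54.8.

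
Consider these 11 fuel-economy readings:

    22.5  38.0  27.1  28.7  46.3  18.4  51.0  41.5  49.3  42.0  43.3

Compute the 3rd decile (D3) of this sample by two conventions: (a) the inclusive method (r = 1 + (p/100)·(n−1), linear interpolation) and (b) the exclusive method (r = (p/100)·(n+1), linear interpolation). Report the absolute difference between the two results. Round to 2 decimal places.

Sorted: 18.4, 22.5, 27.1, 28.7, 38.0, 41.5, 42.0, 43.3, 46.3, 49.3, 51.0.
n = 11.
(a) r = 4 → value at rank 4 = 28.7.
(b) r = 3.6; between ranks 3 (27.1) and 4 (28.7): 28.06.
|28.7 − 28.06| = 0.64.

0.64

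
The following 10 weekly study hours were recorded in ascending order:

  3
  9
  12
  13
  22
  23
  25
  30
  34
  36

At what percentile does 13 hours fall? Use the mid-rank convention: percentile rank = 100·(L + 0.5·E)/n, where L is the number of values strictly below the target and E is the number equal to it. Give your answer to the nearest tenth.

35.0

Count below 13: L = 3; count equal: E = 1; n = 10.
Percentile rank = 100·(3 + 0.5·1)/10 = 100·3.5/10 = 35.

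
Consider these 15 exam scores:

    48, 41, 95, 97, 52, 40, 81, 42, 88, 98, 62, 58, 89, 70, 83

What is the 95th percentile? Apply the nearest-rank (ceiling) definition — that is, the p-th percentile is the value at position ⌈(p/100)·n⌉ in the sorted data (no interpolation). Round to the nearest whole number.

98

Sorted: 40, 41, 42, 48, 52, 58, 62, 70, 81, 83, 88, 89, 95, 97, 98.
n = 15.
Position = ⌈95/100 · 15⌉ = ⌈14.25⌉ = 15.
The value at rank 15 is 98.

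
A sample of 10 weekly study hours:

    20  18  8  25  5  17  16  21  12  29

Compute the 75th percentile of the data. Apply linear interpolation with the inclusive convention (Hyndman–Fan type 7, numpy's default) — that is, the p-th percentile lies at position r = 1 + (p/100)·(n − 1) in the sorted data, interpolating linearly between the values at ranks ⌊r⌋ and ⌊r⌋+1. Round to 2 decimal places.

Sorted: 5, 8, 12, 16, 17, 18, 20, 21, 25, 29.
n = 10.
r = 1 + (75/100)·(10 − 1) = 1 + 6.75 = 7.75.
Rank 7 is 20 and rank 8 is 21.
Interpolate: 20 + 0.75·(21 − 20) = 20 + 0.75·1 = 20.75.

20.75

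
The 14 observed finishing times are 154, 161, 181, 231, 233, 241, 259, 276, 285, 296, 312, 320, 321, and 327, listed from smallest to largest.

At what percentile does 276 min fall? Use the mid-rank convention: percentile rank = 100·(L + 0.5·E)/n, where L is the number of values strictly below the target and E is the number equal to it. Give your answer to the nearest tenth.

Count below 276: L = 7; count equal: E = 1; n = 14.
Percentile rank = 100·(7 + 0.5·1)/14 = 100·7.5/14 = 53.57.

53.6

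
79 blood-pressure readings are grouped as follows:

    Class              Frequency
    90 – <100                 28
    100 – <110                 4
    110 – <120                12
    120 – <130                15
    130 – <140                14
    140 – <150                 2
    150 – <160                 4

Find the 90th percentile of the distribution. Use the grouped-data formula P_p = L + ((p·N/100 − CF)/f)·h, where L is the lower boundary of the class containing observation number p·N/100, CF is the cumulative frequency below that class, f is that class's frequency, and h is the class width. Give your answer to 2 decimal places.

138.64

N = 79; target position k = 90/100 · 79 = 71.1.
Cumulative frequencies: 28, 32, 44, 59, 73, 75, 79.
Observation 71.1 falls in the class 130 – <140.
L = 130, CF = 59, f = 14, h = 10.
P90 = 130 + ((71.1 − 59)/14)·10 = 130 + 8.64286 = 138.643.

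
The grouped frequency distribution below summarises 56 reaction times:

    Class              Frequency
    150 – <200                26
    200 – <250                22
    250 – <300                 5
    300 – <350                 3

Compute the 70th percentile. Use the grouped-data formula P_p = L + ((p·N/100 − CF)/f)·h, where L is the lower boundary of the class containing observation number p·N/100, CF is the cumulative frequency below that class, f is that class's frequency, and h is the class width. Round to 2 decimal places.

230.00

N = 56; target position k = 70/100 · 56 = 39.2.
Cumulative frequencies: 26, 48, 53, 56.
Observation 39.2 falls in the class 200 – <250.
L = 200, CF = 26, f = 22, h = 50.
P70 = 200 + ((39.2 − 26)/22)·50 = 200 + 30 = 230.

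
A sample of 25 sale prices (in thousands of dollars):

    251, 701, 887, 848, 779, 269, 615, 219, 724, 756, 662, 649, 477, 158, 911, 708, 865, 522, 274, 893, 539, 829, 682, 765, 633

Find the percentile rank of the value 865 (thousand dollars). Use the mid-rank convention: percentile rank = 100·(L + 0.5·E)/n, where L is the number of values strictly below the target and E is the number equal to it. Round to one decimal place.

86.0

Sorted: 158, 219, 251, 269, 274, 477, 522, 539, 615, 633, 649, 662, 682, 701, 708, 724, 756, 765, 779, 829, 848, 865, 887, 893, 911.
Count below 865: L = 21; count equal: E = 1; n = 25.
Percentile rank = 100·(21 + 0.5·1)/25 = 100·21.5/25 = 86.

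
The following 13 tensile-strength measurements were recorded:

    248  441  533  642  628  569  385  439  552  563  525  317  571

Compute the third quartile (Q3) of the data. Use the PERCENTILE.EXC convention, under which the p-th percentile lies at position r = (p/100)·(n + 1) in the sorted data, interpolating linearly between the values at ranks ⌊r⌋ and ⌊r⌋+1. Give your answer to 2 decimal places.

570.00

Sorted: 248, 317, 385, 439, 441, 525, 533, 552, 563, 569, 571, 628, 642.
n = 13.
r = (75/100)·(13 + 1) = 10.5.
Rank 10 is 569 and rank 11 is 571.
Interpolate: 569 + 0.5·(571 − 569) = 569 + 0.5·2 = 570.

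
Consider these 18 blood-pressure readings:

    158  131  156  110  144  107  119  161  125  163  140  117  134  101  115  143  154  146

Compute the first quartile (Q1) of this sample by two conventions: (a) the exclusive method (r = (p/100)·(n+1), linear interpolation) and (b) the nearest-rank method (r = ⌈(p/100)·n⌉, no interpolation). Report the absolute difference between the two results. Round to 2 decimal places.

0.50

Sorted: 101, 107, 110, 115, 117, 119, 125, 131, 134, 140, 143, 144, 146, 154, 156, 158, 161, 163.
n = 18.
(a) r = 4.75; between ranks 4 (115) and 5 (117): 116.5.
(b) the nearest-rank method: rank 5 → 117.
|116.5 − 117| = 0.5.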